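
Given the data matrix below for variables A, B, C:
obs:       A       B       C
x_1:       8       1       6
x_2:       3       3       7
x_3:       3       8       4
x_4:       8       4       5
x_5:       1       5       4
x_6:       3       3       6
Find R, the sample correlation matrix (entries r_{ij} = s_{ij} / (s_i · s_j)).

Step 1 — column means:
  mean(A) = (8 + 3 + 3 + 8 + 1 + 3) / 6 = 26/6 = 4.3333
  mean(B) = (1 + 3 + 8 + 4 + 5 + 3) / 6 = 24/6 = 4
  mean(C) = (6 + 7 + 4 + 5 + 4 + 6) / 6 = 32/6 = 5.3333

Step 2 — sample variances and covariances s[i,j] = (1/(n-1)) · Σ_k (x_{k,i} - mean_i) · (x_{k,j} - mean_j), with n-1 = 5:
  s[A,A] = ((3.6667)·(3.6667) + (-1.3333)·(-1.3333) + (-1.3333)·(-1.3333) + (3.6667)·(3.6667) + (-3.3333)·(-3.3333) + (-1.3333)·(-1.3333)) / 5 = 43.3333/5 = 8.6667
  s[A,B] = ((3.6667)·(-3) + (-1.3333)·(-1) + (-1.3333)·(4) + (3.6667)·(0) + (-3.3333)·(1) + (-1.3333)·(-1)) / 5 = -17/5 = -3.4
  s[A,C] = ((3.6667)·(0.6667) + (-1.3333)·(1.6667) + (-1.3333)·(-1.3333) + (3.6667)·(-0.3333) + (-3.3333)·(-1.3333) + (-1.3333)·(0.6667)) / 5 = 4.3333/5 = 0.8667
  s[B,B] = ((-3)·(-3) + (-1)·(-1) + (4)·(4) + (0)·(0) + (1)·(1) + (-1)·(-1)) / 5 = 28/5 = 5.6
  s[B,C] = ((-3)·(0.6667) + (-1)·(1.6667) + (4)·(-1.3333) + (0)·(-0.3333) + (1)·(-1.3333) + (-1)·(0.6667)) / 5 = -11/5 = -2.2
  s[C,C] = ((0.6667)·(0.6667) + (1.6667)·(1.6667) + (-1.3333)·(-1.3333) + (-0.3333)·(-0.3333) + (-1.3333)·(-1.3333) + (0.6667)·(0.6667)) / 5 = 7.3333/5 = 1.4667
  Sample standard deviations s_i = √(s[i,i]):
  s(A) = √(8.6667) = 2.9439
  s(B) = √(5.6) = 2.3664
  s(C) = √(1.4667) = 1.2111

Step 3 — r_{ij} = s_{ij} / (s_i · s_j):
  r[A,A] = 1 (diagonal).
  r[A,B] = -3.4 / (2.9439 · 2.3664) = -3.4 / 6.9666 = -0.488
  r[A,C] = 0.8667 / (2.9439 · 1.2111) = 0.8667 / 3.5653 = 0.2431
  r[B,B] = 1 (diagonal).
  r[B,C] = -2.2 / (2.3664 · 1.2111) = -2.2 / 2.8659 = -0.7676
  r[C,C] = 1 (diagonal).

R is symmetric with unit diagonal. Assembling:

R = [[1, -0.488, 0.2431],
 [-0.488, 1, -0.7676],
 [0.2431, -0.7676, 1]]


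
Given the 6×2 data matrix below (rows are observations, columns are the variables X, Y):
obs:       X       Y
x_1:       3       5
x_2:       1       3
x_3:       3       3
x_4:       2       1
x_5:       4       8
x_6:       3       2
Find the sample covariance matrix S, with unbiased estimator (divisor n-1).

Step 1 — column means:
  mean(X) = (3 + 1 + 3 + 2 + 4 + 3) / 6 = 16/6 = 2.6667
  mean(Y) = (5 + 3 + 3 + 1 + 8 + 2) / 6 = 22/6 = 3.6667

Step 2 — sample covariance S[i,j] = (1/(n-1)) · Σ_k (x_{k,i} - mean_i) · (x_{k,j} - mean_j), with n-1 = 5.
  S[X,X] = ((0.3333)·(0.3333) + (-1.6667)·(-1.6667) + (0.3333)·(0.3333) + (-0.6667)·(-0.6667) + (1.3333)·(1.3333) + (0.3333)·(0.3333)) / 5 = 5.3333/5 = 1.0667
  S[X,Y] = ((0.3333)·(1.3333) + (-1.6667)·(-0.6667) + (0.3333)·(-0.6667) + (-0.6667)·(-2.6667) + (1.3333)·(4.3333) + (0.3333)·(-1.6667)) / 5 = 8.3333/5 = 1.6667
  S[Y,Y] = ((1.3333)·(1.3333) + (-0.6667)·(-0.6667) + (-0.6667)·(-0.6667) + (-2.6667)·(-2.6667) + (4.3333)·(4.3333) + (-1.6667)·(-1.6667)) / 5 = 31.3333/5 = 6.2667

S is symmetric (S[j,i] = S[i,j]). Assembling:

S = [[1.0667, 1.6667],
 [1.6667, 6.2667]]


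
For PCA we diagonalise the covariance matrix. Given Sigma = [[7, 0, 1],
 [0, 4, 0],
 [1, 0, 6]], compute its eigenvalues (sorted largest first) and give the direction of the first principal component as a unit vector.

Step 1 — characteristic polynomial p(λ) = det(λI - Sigma) = λ³ - tr·λ² + c_1·λ - det, where tr = trace, c_1 = sum of the principal 2×2 minors, det = det(Sigma):
  tr = 7 + 4 + 6 = 17,
  c_1 = (7·4 - (0)²) + (7·6 - (1)²) + (4·6 - (0)²) = 28 + 41 + 24 = 93,
  det = 7·(4·6 - (0)²) - (0)·((0)·6 - (0)·(1)) + (1)·((0)·(0) - 4·(1)) = 7·(24) - (0)·(0) + (1)·(-4) = 164.
  So p(λ) = λ³ - 17λ² + 93λ - 164.
Step 2 — look for an integer root (rational root theorem: any rational root is an integer divisor of 164). Testing λ = 4:
  p(4) = 64 - 272 + 372 - 164 = 0  ✓
  Dividing out (λ - 4): p(λ) = (λ - 4)(λ² - 13λ + 41).
Step 3 — remaining eigenvalues from the quadratic λ² - 13λ + 41 = 0:
  Δ = 13² - 4·41 = 169 - 164 = 5,  λ = (13 ± √5)/2 = (13 ± 2.2361)/2 ≈ 7.618 or 5.382.
  Sorted: λ_1 = 7.618,  λ_2 = 5.382,  λ_3 = 4  (check: sum = 17 = tr ✓).

Step 4 — unit eigenvector for λ_1 ≈ 7.618: v spans the null space of (Sigma - λ_1 I), whose rows are
  r_1 = (-0.618, 0, 1),  r_2 = (0, -3.618, 0),  r_3 = (1, 0, -1.618).
  v is orthogonal to every row, so take v ∝ r_1 × r_2 = ((0)·(0) - (1)·(-3.618), (1)·(0) - (-0.618)·(0), (-0.618)·(-3.618) - (0)·(0)) ≈ (3.618, 0, 2.2361).
  Let u = (3.618, 0, 2.2361).
  ||u|| = √((3.618)² + (0)² + (2.2361)²) = √(18.0902) ≈ 4.2533,  v_1 = u/||u|| ≈ (0.8507, 0, 0.5257) (||v_1|| = 1).

λ_1 = 7.618,  λ_2 = 5.382,  λ_3 = 4;  v_1 ≈ (0.8507, 0, 0.5257)


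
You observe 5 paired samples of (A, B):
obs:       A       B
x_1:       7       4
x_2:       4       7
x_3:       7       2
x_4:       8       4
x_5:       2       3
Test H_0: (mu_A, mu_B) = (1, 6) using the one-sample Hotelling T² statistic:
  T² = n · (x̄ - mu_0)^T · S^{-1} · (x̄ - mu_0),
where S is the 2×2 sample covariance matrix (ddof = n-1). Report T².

Step 1 — sample mean vector:
  mean(A) = (7 + 4 + 7 + 8 + 2) / 5 = 28/5 = 5.6
  mean(B) = (4 + 7 + 2 + 4 + 3) / 5 = 20/5 = 4
  x̄ = (5.6, 4),  deviation x̄ - mu_0 = (5.6, 4) - (1, 6) = (4.6, -2).

Step 2 — sample covariance matrix, S[i,j] = (1/(n-1)) · Σ_k (x_{k,i} - mean_i) · (x_{k,j} - mean_j), divisor n-1 = 4:
  S[A,A] = ((1.4)·(1.4) + (-1.6)·(-1.6) + (1.4)·(1.4) + (2.4)·(2.4) + (-3.6)·(-3.6)) / 4 = 25.2/4 = 6.3
  S[A,B] = ((1.4)·(0) + (-1.6)·(3) + (1.4)·(-2) + (2.4)·(0) + (-3.6)·(-1)) / 4 = -4/4 = -1
  S[B,B] = ((0)·(0) + (3)·(3) + (-2)·(-2) + (0)·(0) + (-1)·(-1)) / 4 = 14/4 = 3.5
  S = [[6.3, -1],
 [-1, 3.5]].

Step 3 — invert S. det(S) = 6.3·3.5 - (-1)² = 21.05.
  S^{-1} = (1/det) · [[d, -b], [-b, a]] = [[0.1663, 0.0475],
 [0.0475, 0.2993]].

Step 4 — quadratic form (x̄ - mu_0)^T · S^{-1} · (x̄ - mu_0):
  S^{-1} · (x̄ - mu_0) = (0.6698, -0.38),
  (x̄ - mu_0)^T · [...] = (4.6)·(0.6698) + (-2)·(-0.38) = 3.8413.

Step 5 — scale by n: T² = 5 · 3.8413 = 19.2067.

T² ≈ 19.2067


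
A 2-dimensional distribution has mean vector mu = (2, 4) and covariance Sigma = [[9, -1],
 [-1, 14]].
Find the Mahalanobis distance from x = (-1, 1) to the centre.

Step 1 — centre the observation: (x - mu) = (-3, -3).

Step 2 — invert Sigma. det(Sigma) = 9·14 - (-1)² = 125.
  Sigma^{-1} = (1/det) · [[d, -b], [-b, a]] = [[0.112, 0.008],
 [0.008, 0.072]].

Step 3 — form the quadratic (x - mu)^T · Sigma^{-1} · (x - mu):
  Sigma^{-1} · (x - mu) = (-0.36, -0.24).
  (x - mu)^T · [Sigma^{-1} · (x - mu)] = (-3)·(-0.36) + (-3)·(-0.24) = 1.8.

Step 4 — take square root: d = √(1.8) ≈ 1.3416.

d(x, mu) = √(1.8) ≈ 1.3416


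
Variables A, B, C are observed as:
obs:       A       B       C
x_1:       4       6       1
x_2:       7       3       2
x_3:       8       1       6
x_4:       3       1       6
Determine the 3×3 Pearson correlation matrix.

Step 1 — column means:
  mean(A) = (4 + 7 + 8 + 3) / 4 = 22/4 = 5.5
  mean(B) = (6 + 3 + 1 + 1) / 4 = 11/4 = 2.75
  mean(C) = (1 + 2 + 6 + 6) / 4 = 15/4 = 3.75

Step 2 — sample variances and covariances s[i,j] = (1/(n-1)) · Σ_k (x_{k,i} - mean_i) · (x_{k,j} - mean_j), with n-1 = 3:
  s[A,A] = ((-1.5)·(-1.5) + (1.5)·(1.5) + (2.5)·(2.5) + (-2.5)·(-2.5)) / 3 = 17/3 = 5.6667
  s[A,B] = ((-1.5)·(3.25) + (1.5)·(0.25) + (2.5)·(-1.75) + (-2.5)·(-1.75)) / 3 = -4.5/3 = -1.5
  s[A,C] = ((-1.5)·(-2.75) + (1.5)·(-1.75) + (2.5)·(2.25) + (-2.5)·(2.25)) / 3 = 1.5/3 = 0.5
  s[B,B] = ((3.25)·(3.25) + (0.25)·(0.25) + (-1.75)·(-1.75) + (-1.75)·(-1.75)) / 3 = 16.75/3 = 5.5833
  s[B,C] = ((3.25)·(-2.75) + (0.25)·(-1.75) + (-1.75)·(2.25) + (-1.75)·(2.25)) / 3 = -17.25/3 = -5.75
  s[C,C] = ((-2.75)·(-2.75) + (-1.75)·(-1.75) + (2.25)·(2.25) + (2.25)·(2.25)) / 3 = 20.75/3 = 6.9167
  Sample standard deviations s_i = √(s[i,i]):
  s(A) = √(5.6667) = 2.3805
  s(B) = √(5.5833) = 2.3629
  s(C) = √(6.9167) = 2.63

Step 3 — r_{ij} = s_{ij} / (s_i · s_j):
  r[A,A] = 1 (diagonal).
  r[A,B] = -1.5 / (2.3805 · 2.3629) = -1.5 / 5.6248 = -0.2667
  r[A,C] = 0.5 / (2.3805 · 2.63) = 0.5 / 6.2605 = 0.0799
  r[B,B] = 1 (diagonal).
  r[B,C] = -5.75 / (2.3629 · 2.63) = -5.75 / 6.2143 = -0.9253
  r[C,C] = 1 (diagonal).

R is symmetric with unit diagonal. Assembling:

R = [[1, -0.2667, 0.0799],
 [-0.2667, 1, -0.9253],
 [0.0799, -0.9253, 1]]


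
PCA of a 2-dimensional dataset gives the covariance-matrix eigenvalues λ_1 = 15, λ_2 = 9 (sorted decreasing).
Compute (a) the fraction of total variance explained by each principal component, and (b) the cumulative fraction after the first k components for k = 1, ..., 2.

Step 1 — total variance = trace(Sigma) = Σ λ_i = 15 + 9 = 24.

Step 2 — fraction explained by component i = λ_i / Σ λ:
  PC1: 15/24 = 0.625
  PC2: 9/24 = 0.375

Step 3 — cumulative fraction after k components = (λ_1 + ... + λ_k) / Σ λ:
  k = 1: 15/24 = 0.625
  k = 2: (15 + 9)/24 = 24/24 = 1

Summary (fraction, with percent):

explained: PC1 0.625 (62.5%), PC2 0.375 (37.5%);  cumulative: 0.625, 1


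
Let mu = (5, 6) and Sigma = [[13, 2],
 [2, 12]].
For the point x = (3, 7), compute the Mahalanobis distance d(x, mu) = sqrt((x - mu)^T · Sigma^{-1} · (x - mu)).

Step 1 — centre the observation: (x - mu) = (-2, 1).

Step 2 — invert Sigma. det(Sigma) = 13·12 - (2)² = 152.
  Sigma^{-1} = (1/det) · [[d, -b], [-b, a]] = [[0.0789, -0.0132],
 [-0.0132, 0.0855]].

Step 3 — form the quadratic (x - mu)^T · Sigma^{-1} · (x - mu):
  Sigma^{-1} · (x - mu) = (-0.1711, 0.1118).
  (x - mu)^T · [Sigma^{-1} · (x - mu)] = (-2)·(-0.1711) + (1)·(0.1118) = 0.4539.

Step 4 — take square root: d = √(0.4539) ≈ 0.6738.

d(x, mu) = √(0.4539) ≈ 0.6738


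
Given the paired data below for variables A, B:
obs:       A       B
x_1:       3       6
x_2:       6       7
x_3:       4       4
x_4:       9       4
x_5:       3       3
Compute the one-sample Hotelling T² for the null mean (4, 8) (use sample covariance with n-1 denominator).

Step 1 — sample mean vector:
  mean(A) = (3 + 6 + 4 + 9 + 3) / 5 = 25/5 = 5
  mean(B) = (6 + 7 + 4 + 4 + 3) / 5 = 24/5 = 4.8
  x̄ = (5, 4.8),  deviation x̄ - mu_0 = (5, 4.8) - (4, 8) = (1, -3.2).

Step 2 — sample covariance matrix, S[i,j] = (1/(n-1)) · Σ_k (x_{k,i} - mean_i) · (x_{k,j} - mean_j), divisor n-1 = 4:
  S[A,A] = ((-2)·(-2) + (1)·(1) + (-1)·(-1) + (4)·(4) + (-2)·(-2)) / 4 = 26/4 = 6.5
  S[A,B] = ((-2)·(1.2) + (1)·(2.2) + (-1)·(-0.8) + (4)·(-0.8) + (-2)·(-1.8)) / 4 = 1/4 = 0.25
  S[B,B] = ((1.2)·(1.2) + (2.2)·(2.2) + (-0.8)·(-0.8) + (-0.8)·(-0.8) + (-1.8)·(-1.8)) / 4 = 10.8/4 = 2.7
  S = [[6.5, 0.25],
 [0.25, 2.7]].

Step 3 — invert S. det(S) = 6.5·2.7 - (0.25)² = 17.4875.
  S^{-1} = (1/det) · [[d, -b], [-b, a]] = [[0.1544, -0.0143],
 [-0.0143, 0.3717]].

Step 4 — quadratic form (x̄ - mu_0)^T · S^{-1} · (x̄ - mu_0):
  S^{-1} · (x̄ - mu_0) = (0.2001, -1.2037),
  (x̄ - mu_0)^T · [...] = (1)·(0.2001) + (-3.2)·(-1.2037) = 4.052.

Step 5 — scale by n: T² = 5 · 4.052 = 20.2602.

T² ≈ 20.2602


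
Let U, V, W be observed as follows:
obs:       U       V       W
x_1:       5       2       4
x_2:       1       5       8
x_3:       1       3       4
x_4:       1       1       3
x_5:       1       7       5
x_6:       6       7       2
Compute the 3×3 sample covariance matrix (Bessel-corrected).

Step 1 — column means:
  mean(U) = (5 + 1 + 1 + 1 + 1 + 6) / 6 = 15/6 = 2.5
  mean(V) = (2 + 5 + 3 + 1 + 7 + 7) / 6 = 25/6 = 4.1667
  mean(W) = (4 + 8 + 4 + 3 + 5 + 2) / 6 = 26/6 = 4.3333

Step 2 — sample covariance S[i,j] = (1/(n-1)) · Σ_k (x_{k,i} - mean_i) · (x_{k,j} - mean_j), with n-1 = 5.
  S[U,U] = ((2.5)·(2.5) + (-1.5)·(-1.5) + (-1.5)·(-1.5) + (-1.5)·(-1.5) + (-1.5)·(-1.5) + (3.5)·(3.5)) / 5 = 27.5/5 = 5.5
  S[U,V] = ((2.5)·(-2.1667) + (-1.5)·(0.8333) + (-1.5)·(-1.1667) + (-1.5)·(-3.1667) + (-1.5)·(2.8333) + (3.5)·(2.8333)) / 5 = 5.5/5 = 1.1
  S[U,W] = ((2.5)·(-0.3333) + (-1.5)·(3.6667) + (-1.5)·(-0.3333) + (-1.5)·(-1.3333) + (-1.5)·(0.6667) + (3.5)·(-2.3333)) / 5 = -13/5 = -2.6
  S[V,V] = ((-2.1667)·(-2.1667) + (0.8333)·(0.8333) + (-1.1667)·(-1.1667) + (-3.1667)·(-3.1667) + (2.8333)·(2.8333) + (2.8333)·(2.8333)) / 5 = 32.8333/5 = 6.5667
  S[V,W] = ((-2.1667)·(-0.3333) + (0.8333)·(3.6667) + (-1.1667)·(-0.3333) + (-3.1667)·(-1.3333) + (2.8333)·(0.6667) + (2.8333)·(-2.3333)) / 5 = 3.6667/5 = 0.7333
  S[W,W] = ((-0.3333)·(-0.3333) + (3.6667)·(3.6667) + (-0.3333)·(-0.3333) + (-1.3333)·(-1.3333) + (0.6667)·(0.6667) + (-2.3333)·(-2.3333)) / 5 = 21.3333/5 = 4.2667

S is symmetric (S[j,i] = S[i,j]). Assembling:

S = [[5.5, 1.1, -2.6],
 [1.1, 6.5667, 0.7333],
 [-2.6, 0.7333, 4.2667]]


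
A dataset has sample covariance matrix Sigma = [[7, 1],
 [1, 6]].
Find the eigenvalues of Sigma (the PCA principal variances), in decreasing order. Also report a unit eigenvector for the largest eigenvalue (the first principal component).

Step 1 — characteristic polynomial of 2×2 Sigma:
  det(Sigma - λI) = λ² - trace · λ + det = 0.
  trace = 7 + 6 = 13, det = 7·6 - (1)² = 41.
Step 2 — discriminant:
  Δ = trace² - 4·det = 169 - 164 = 5.
Step 3 — eigenvalues:
  λ = (trace ± √Δ)/2 = (13 ± 2.2361)/2,
  λ_1 = 7.618,  λ_2 = 5.382.

Step 4 — unit eigenvector for λ_1: solve (Sigma - λ_1 I)v = 0. First row:
  (7 - 7.618)·v_x + (1)·v_y = 0, i.e. (-0.618)·v_x + (1)·v_y = 0,
  so v ∝ (b, λ_1 - a) = (1, 0.618) = u.
  ||u|| = √((1)² + (0.618)²) = √(1.382) ≈ 1.1756,
  v_1 = u/||u|| ≈ (0.8507, 0.5257) (||v_1|| = 1).

λ_1 = 7.618,  λ_2 = 5.382;  v_1 ≈ (0.8507, 0.5257)


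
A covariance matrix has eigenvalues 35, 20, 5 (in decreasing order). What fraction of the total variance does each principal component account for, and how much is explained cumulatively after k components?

Step 1 — total variance = trace(Sigma) = Σ λ_i = 35 + 20 + 5 = 60.

Step 2 — fraction explained by component i = λ_i / Σ λ:
  PC1: 35/60 = 0.5833
  PC2: 20/60 = 0.3333
  PC3: 5/60 = 0.0833

Step 3 — cumulative fraction after k components = (λ_1 + ... + λ_k) / Σ λ:
  k = 1: 35/60 = 0.5833
  k = 2: (35 + 20)/60 = 55/60 = 0.9167
  k = 3: (35 + 20 + 5)/60 = 60/60 = 1

Summary (fraction, with percent):

explained: PC1 0.5833 (58.33%), PC2 0.3333 (33.33%), PC3 0.0833 (8.33%);  cumulative: 0.5833, 0.9167, 1


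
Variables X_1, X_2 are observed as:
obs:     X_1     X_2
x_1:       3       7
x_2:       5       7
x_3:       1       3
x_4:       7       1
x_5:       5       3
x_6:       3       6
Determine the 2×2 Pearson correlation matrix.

Step 1 — column means:
  mean(X_1) = (3 + 5 + 1 + 7 + 5 + 3) / 6 = 24/6 = 4
  mean(X_2) = (7 + 7 + 3 + 1 + 3 + 6) / 6 = 27/6 = 4.5

Step 2 — sample variances and covariances s[i,j] = (1/(n-1)) · Σ_k (x_{k,i} - mean_i) · (x_{k,j} - mean_j), with n-1 = 5:
  s[X_1,X_1] = ((-1)·(-1) + (1)·(1) + (-3)·(-3) + (3)·(3) + (1)·(1) + (-1)·(-1)) / 5 = 22/5 = 4.4
  s[X_1,X_2] = ((-1)·(2.5) + (1)·(2.5) + (-3)·(-1.5) + (3)·(-3.5) + (1)·(-1.5) + (-1)·(1.5)) / 5 = -9/5 = -1.8
  s[X_2,X_2] = ((2.5)·(2.5) + (2.5)·(2.5) + (-1.5)·(-1.5) + (-3.5)·(-3.5) + (-1.5)·(-1.5) + (1.5)·(1.5)) / 5 = 31.5/5 = 6.3
  Sample standard deviations s_i = √(s[i,i]):
  s(X_1) = √(4.4) = 2.0976
  s(X_2) = √(6.3) = 2.51

Step 3 — r_{ij} = s_{ij} / (s_i · s_j):
  r[X_1,X_1] = 1 (diagonal).
  r[X_1,X_2] = -1.8 / (2.0976 · 2.51) = -1.8 / 5.265 = -0.3419
  r[X_2,X_2] = 1 (diagonal).

R is symmetric with unit diagonal. Assembling:

R = [[1, -0.3419],
 [-0.3419, 1]]


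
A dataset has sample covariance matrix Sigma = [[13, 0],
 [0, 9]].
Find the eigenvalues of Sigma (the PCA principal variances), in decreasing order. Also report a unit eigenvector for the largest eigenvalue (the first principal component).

Step 1 — characteristic polynomial of 2×2 Sigma:
  det(Sigma - λI) = λ² - trace · λ + det = 0.
  trace = 13 + 9 = 22, det = 13·9 - (0)² = 117.
Step 2 — discriminant:
  Δ = trace² - 4·det = 484 - 468 = 16.
Step 3 — eigenvalues:
  λ = (trace ± √Δ)/2 = (22 ± 4)/2,
  λ_1 = 13,  λ_2 = 9.

Step 4 — unit eigenvector for λ_1: Sigma is diagonal, so its eigenvectors are the coordinate axes. λ_1 = 13 is the diagonal entry on the first coordinate axis, hence
  v_1 = (1, 0) (||v_1|| = 1).

λ_1 = 13,  λ_2 = 9;  v_1 ≈ (1, 0)


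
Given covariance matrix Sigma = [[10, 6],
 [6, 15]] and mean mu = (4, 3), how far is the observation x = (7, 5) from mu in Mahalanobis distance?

Step 1 — centre the observation: (x - mu) = (3, 2).

Step 2 — invert Sigma. det(Sigma) = 10·15 - (6)² = 114.
  Sigma^{-1} = (1/det) · [[d, -b], [-b, a]] = [[0.1316, -0.0526],
 [-0.0526, 0.0877]].

Step 3 — form the quadratic (x - mu)^T · Sigma^{-1} · (x - mu):
  Sigma^{-1} · (x - mu) = (0.2895, 0.0175).
  (x - mu)^T · [Sigma^{-1} · (x - mu)] = (3)·(0.2895) + (2)·(0.0175) = 0.9035.

Step 4 — take square root: d = √(0.9035) ≈ 0.9505.

d(x, mu) = √(0.9035) ≈ 0.9505


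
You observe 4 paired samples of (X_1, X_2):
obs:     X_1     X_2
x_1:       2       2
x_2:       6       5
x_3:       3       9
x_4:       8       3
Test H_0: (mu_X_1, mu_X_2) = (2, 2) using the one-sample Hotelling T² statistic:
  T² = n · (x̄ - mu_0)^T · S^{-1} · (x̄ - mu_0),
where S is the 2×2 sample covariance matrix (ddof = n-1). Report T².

Step 1 — sample mean vector:
  mean(X_1) = (2 + 6 + 3 + 8) / 4 = 19/4 = 4.75
  mean(X_2) = (2 + 5 + 9 + 3) / 4 = 19/4 = 4.75
  x̄ = (4.75, 4.75),  deviation x̄ - mu_0 = (4.75, 4.75) - (2, 2) = (2.75, 2.75).

Step 2 — sample covariance matrix, S[i,j] = (1/(n-1)) · Σ_k (x_{k,i} - mean_i) · (x_{k,j} - mean_j), divisor n-1 = 3:
  S[X_1,X_1] = ((-2.75)·(-2.75) + (1.25)·(1.25) + (-1.75)·(-1.75) + (3.25)·(3.25)) / 3 = 22.75/3 = 7.5833
  S[X_1,X_2] = ((-2.75)·(-2.75) + (1.25)·(0.25) + (-1.75)·(4.25) + (3.25)·(-1.75)) / 3 = -5.25/3 = -1.75
  S[X_2,X_2] = ((-2.75)·(-2.75) + (0.25)·(0.25) + (4.25)·(4.25) + (-1.75)·(-1.75)) / 3 = 28.75/3 = 9.5833
  S = [[7.5833, -1.75],
 [-1.75, 9.5833]].

Step 3 — invert S. det(S) = 7.5833·9.5833 - (-1.75)² = 69.6111.
  S^{-1} = (1/det) · [[d, -b], [-b, a]] = [[0.1377, 0.0251],
 [0.0251, 0.1089]].

Step 4 — quadratic form (x̄ - mu_0)^T · S^{-1} · (x̄ - mu_0):
  S^{-1} · (x̄ - mu_0) = (0.4477, 0.3687),
  (x̄ - mu_0)^T · [...] = (2.75)·(0.4477) + (2.75)·(0.3687) = 2.2452.

Step 5 — scale by n: T² = 4 · 2.2452 = 8.9808.

T² ≈ 8.9808


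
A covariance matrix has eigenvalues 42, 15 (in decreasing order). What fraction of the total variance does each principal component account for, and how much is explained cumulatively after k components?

Step 1 — total variance = trace(Sigma) = Σ λ_i = 42 + 15 = 57.

Step 2 — fraction explained by component i = λ_i / Σ λ:
  PC1: 42/57 = 0.7368
  PC2: 15/57 = 0.2632

Step 3 — cumulative fraction after k components = (λ_1 + ... + λ_k) / Σ λ:
  k = 1: 42/57 = 0.7368
  k = 2: (42 + 15)/57 = 57/57 = 1

Summary (fraction, with percent):

explained: PC1 0.7368 (73.68%), PC2 0.2632 (26.32%);  cumulative: 0.7368, 1


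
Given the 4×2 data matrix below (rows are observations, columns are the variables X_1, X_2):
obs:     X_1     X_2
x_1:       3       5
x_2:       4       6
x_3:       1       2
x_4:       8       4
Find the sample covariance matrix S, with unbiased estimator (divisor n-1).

Step 1 — column means:
  mean(X_1) = (3 + 4 + 1 + 8) / 4 = 16/4 = 4
  mean(X_2) = (5 + 6 + 2 + 4) / 4 = 17/4 = 4.25

Step 2 — sample covariance S[i,j] = (1/(n-1)) · Σ_k (x_{k,i} - mean_i) · (x_{k,j} - mean_j), with n-1 = 3.
  S[X_1,X_1] = ((-1)·(-1) + (0)·(0) + (-3)·(-3) + (4)·(4)) / 3 = 26/3 = 8.6667
  S[X_1,X_2] = ((-1)·(0.75) + (0)·(1.75) + (-3)·(-2.25) + (4)·(-0.25)) / 3 = 5/3 = 1.6667
  S[X_2,X_2] = ((0.75)·(0.75) + (1.75)·(1.75) + (-2.25)·(-2.25) + (-0.25)·(-0.25)) / 3 = 8.75/3 = 2.9167

S is symmetric (S[j,i] = S[i,j]). Assembling:

S = [[8.6667, 1.6667],
 [1.6667, 2.9167]]


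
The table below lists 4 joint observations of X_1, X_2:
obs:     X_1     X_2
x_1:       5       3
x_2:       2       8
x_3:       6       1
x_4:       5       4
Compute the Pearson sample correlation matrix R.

Step 1 — column means:
  mean(X_1) = (5 + 2 + 6 + 5) / 4 = 18/4 = 4.5
  mean(X_2) = (3 + 8 + 1 + 4) / 4 = 16/4 = 4

Step 2 — sample variances and covariances s[i,j] = (1/(n-1)) · Σ_k (x_{k,i} - mean_i) · (x_{k,j} - mean_j), with n-1 = 3:
  s[X_1,X_1] = ((0.5)·(0.5) + (-2.5)·(-2.5) + (1.5)·(1.5) + (0.5)·(0.5)) / 3 = 9/3 = 3
  s[X_1,X_2] = ((0.5)·(-1) + (-2.5)·(4) + (1.5)·(-3) + (0.5)·(0)) / 3 = -15/3 = -5
  s[X_2,X_2] = ((-1)·(-1) + (4)·(4) + (-3)·(-3) + (0)·(0)) / 3 = 26/3 = 8.6667
  Sample standard deviations s_i = √(s[i,i]):
  s(X_1) = √(3) = 1.7321
  s(X_2) = √(8.6667) = 2.9439

Step 3 — r_{ij} = s_{ij} / (s_i · s_j):
  r[X_1,X_1] = 1 (diagonal).
  r[X_1,X_2] = -5 / (1.7321 · 2.9439) = -5 / 5.099 = -0.9806
  r[X_2,X_2] = 1 (diagonal).

R is symmetric with unit diagonal. Assembling:

R = [[1, -0.9806],
 [-0.9806, 1]]


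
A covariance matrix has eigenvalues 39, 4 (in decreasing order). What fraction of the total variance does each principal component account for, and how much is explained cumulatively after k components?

Step 1 — total variance = trace(Sigma) = Σ λ_i = 39 + 4 = 43.

Step 2 — fraction explained by component i = λ_i / Σ λ:
  PC1: 39/43 = 0.907
  PC2: 4/43 = 0.093

Step 3 — cumulative fraction after k components = (λ_1 + ... + λ_k) / Σ λ:
  k = 1: 39/43 = 0.907
  k = 2: (39 + 4)/43 = 43/43 = 1

Summary (fraction, with percent):

explained: PC1 0.907 (90.7%), PC2 0.093 (9.3%);  cumulative: 0.907, 1


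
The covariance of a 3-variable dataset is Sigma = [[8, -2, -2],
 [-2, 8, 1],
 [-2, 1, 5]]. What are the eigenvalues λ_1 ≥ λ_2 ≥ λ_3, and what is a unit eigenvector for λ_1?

Step 1 — characteristic polynomial p(λ) = det(λI - Sigma) = λ³ - tr·λ² + c_1·λ - det, where tr = trace, c_1 = sum of the principal 2×2 minors, det = det(Sigma):
  tr = 8 + 8 + 5 = 21,
  c_1 = (8·8 - (-2)²) + (8·5 - (-2)²) + (8·5 - (1)²) = 60 + 36 + 39 = 135,
  det = 8·(8·5 - (1)²) - (-2)·((-2)·5 - (1)·(-2)) + (-2)·((-2)·(1) - 8·(-2)) = 8·(39) - (-2)·(-8) + (-2)·(14) = 268.
  So p(λ) = λ³ - 21λ² + 135λ - 268.
Step 2 — look for an integer root (rational root theorem: any rational root is an integer divisor of 268). Testing λ = 4:
  p(4) = 64 - 336 + 540 - 268 = 0  ✓
  Dividing out (λ - 4): p(λ) = (λ - 4)(λ² - 17λ + 67).
Step 3 — remaining eigenvalues from the quadratic λ² - 17λ + 67 = 0:
  Δ = 17² - 4·67 = 289 - 268 = 21,  λ = (17 ± √21)/2 = (17 ± 4.5826)/2 ≈ 10.7913 or 6.2087.
  Sorted: λ_1 = 10.7913,  λ_2 = 6.2087,  λ_3 = 4  (check: sum = 21 = tr ✓).

Step 4 — unit eigenvector for λ_1 ≈ 10.7913: v spans the null space of (Sigma - λ_1 I), whose rows are
  r_1 = (-2.7913, -2, -2),  r_2 = (-2, -2.7913, 1),  r_3 = (-2, 1, -5.7913).
  v is orthogonal to every row, so take v ∝ r_1 × r_2 = ((-2)·(1) - (-2)·(-2.7913), (-2)·(-2) - (-2.7913)·(1), (-2.7913)·(-2.7913) - (-2)·(-2)) ≈ (-7.5826, 6.7913, 3.7913).
  Rescale (multiply by -1 so the first nonzero entry is positive): u = (7.5826, -6.7913, -3.7913).
  ||u|| = √((7.5826)² + (-6.7913)² + (-3.7913)²) = √(117.9909) ≈ 10.8624,  v_1 = u/||u|| ≈ (0.6981, -0.6252, -0.349) (||v_1|| = 1).

λ_1 = 10.7913,  λ_2 = 6.2087,  λ_3 = 4;  v_1 ≈ (0.6981, -0.6252, -0.349)


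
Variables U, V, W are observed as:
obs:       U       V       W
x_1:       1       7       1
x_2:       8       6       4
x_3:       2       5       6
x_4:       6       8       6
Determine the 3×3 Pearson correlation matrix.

Step 1 — column means:
  mean(U) = (1 + 8 + 2 + 6) / 4 = 17/4 = 4.25
  mean(V) = (7 + 6 + 5 + 8) / 4 = 26/4 = 6.5
  mean(W) = (1 + 4 + 6 + 6) / 4 = 17/4 = 4.25

Step 2 — sample variances and covariances s[i,j] = (1/(n-1)) · Σ_k (x_{k,i} - mean_i) · (x_{k,j} - mean_j), with n-1 = 3:
  s[U,U] = ((-3.25)·(-3.25) + (3.75)·(3.75) + (-2.25)·(-2.25) + (1.75)·(1.75)) / 3 = 32.75/3 = 10.9167
  s[U,V] = ((-3.25)·(0.5) + (3.75)·(-0.5) + (-2.25)·(-1.5) + (1.75)·(1.5)) / 3 = 2.5/3 = 0.8333
  s[U,W] = ((-3.25)·(-3.25) + (3.75)·(-0.25) + (-2.25)·(1.75) + (1.75)·(1.75)) / 3 = 8.75/3 = 2.9167
  s[V,V] = ((0.5)·(0.5) + (-0.5)·(-0.5) + (-1.5)·(-1.5) + (1.5)·(1.5)) / 3 = 5/3 = 1.6667
  s[V,W] = ((0.5)·(-3.25) + (-0.5)·(-0.25) + (-1.5)·(1.75) + (1.5)·(1.75)) / 3 = -1.5/3 = -0.5
  s[W,W] = ((-3.25)·(-3.25) + (-0.25)·(-0.25) + (1.75)·(1.75) + (1.75)·(1.75)) / 3 = 16.75/3 = 5.5833
  Sample standard deviations s_i = √(s[i,i]):
  s(U) = √(10.9167) = 3.304
  s(V) = √(1.6667) = 1.291
  s(W) = √(5.5833) = 2.3629

Step 3 — r_{ij} = s_{ij} / (s_i · s_j):
  r[U,U] = 1 (diagonal).
  r[U,V] = 0.8333 / (3.304 · 1.291) = 0.8333 / 4.2655 = 0.1954
  r[U,W] = 2.9167 / (3.304 · 2.3629) = 2.9167 / 7.8071 = 0.3736
  r[V,V] = 1 (diagonal).
  r[V,W] = -0.5 / (1.291 · 2.3629) = -0.5 / 3.0505 = -0.1639
  r[W,W] = 1 (diagonal).

R is symmetric with unit diagonal. Assembling:

R = [[1, 0.1954, 0.3736],
 [0.1954, 1, -0.1639],
 [0.3736, -0.1639, 1]]


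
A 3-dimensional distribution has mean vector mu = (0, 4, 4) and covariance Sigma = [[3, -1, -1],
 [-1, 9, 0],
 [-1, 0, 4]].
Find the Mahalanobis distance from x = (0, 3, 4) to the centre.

Step 1 — centre the observation: (x - mu) = (0, -1, 0).

Step 2 — invert Sigma (cofactor / det for 3×3, or solve directly):
  Sigma^{-1} = [[0.3789, 0.0421, 0.0947],
 [0.0421, 0.1158, 0.0105],
 [0.0947, 0.0105, 0.2737]].

Step 3 — form the quadratic (x - mu)^T · Sigma^{-1} · (x - mu):
  Sigma^{-1} · (x - mu) = (-0.0421, -0.1158, -0.0105).
  (x - mu)^T · [Sigma^{-1} · (x - mu)] = (0)·(-0.0421) + (-1)·(-0.1158) + (0)·(-0.0105) = 0.1158.

Step 4 — take square root: d = √(0.1158) ≈ 0.3403.

d(x, mu) = √(0.1158) ≈ 0.3403


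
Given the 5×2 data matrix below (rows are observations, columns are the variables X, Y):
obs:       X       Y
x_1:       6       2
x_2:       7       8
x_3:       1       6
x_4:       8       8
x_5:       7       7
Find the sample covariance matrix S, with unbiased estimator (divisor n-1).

Step 1 — column means:
  mean(X) = (6 + 7 + 1 + 8 + 7) / 5 = 29/5 = 5.8
  mean(Y) = (2 + 8 + 6 + 8 + 7) / 5 = 31/5 = 6.2

Step 2 — sample covariance S[i,j] = (1/(n-1)) · Σ_k (x_{k,i} - mean_i) · (x_{k,j} - mean_j), with n-1 = 4.
  S[X,X] = ((0.2)·(0.2) + (1.2)·(1.2) + (-4.8)·(-4.8) + (2.2)·(2.2) + (1.2)·(1.2)) / 4 = 30.8/4 = 7.7
  S[X,Y] = ((0.2)·(-4.2) + (1.2)·(1.8) + (-4.8)·(-0.2) + (2.2)·(1.8) + (1.2)·(0.8)) / 4 = 7.2/4 = 1.8
  S[Y,Y] = ((-4.2)·(-4.2) + (1.8)·(1.8) + (-0.2)·(-0.2) + (1.8)·(1.8) + (0.8)·(0.8)) / 4 = 24.8/4 = 6.2

S is symmetric (S[j,i] = S[i,j]). Assembling:

S = [[7.7, 1.8],
 [1.8, 6.2]]


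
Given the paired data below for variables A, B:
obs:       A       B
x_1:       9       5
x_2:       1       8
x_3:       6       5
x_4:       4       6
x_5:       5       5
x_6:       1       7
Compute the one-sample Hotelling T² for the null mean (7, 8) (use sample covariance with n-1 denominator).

Step 1 — sample mean vector:
  mean(A) = (9 + 1 + 6 + 4 + 5 + 1) / 6 = 26/6 = 4.3333
  mean(B) = (5 + 8 + 5 + 6 + 5 + 7) / 6 = 36/6 = 6
  x̄ = (4.3333, 6),  deviation x̄ - mu_0 = (4.3333, 6) - (7, 8) = (-2.6667, -2).

Step 2 — sample covariance matrix, S[i,j] = (1/(n-1)) · Σ_k (x_{k,i} - mean_i) · (x_{k,j} - mean_j), divisor n-1 = 5:
  S[A,A] = ((4.6667)·(4.6667) + (-3.3333)·(-3.3333) + (1.6667)·(1.6667) + (-0.3333)·(-0.3333) + (0.6667)·(0.6667) + (-3.3333)·(-3.3333)) / 5 = 47.3333/5 = 9.4667
  S[A,B] = ((4.6667)·(-1) + (-3.3333)·(2) + (1.6667)·(-1) + (-0.3333)·(0) + (0.6667)·(-1) + (-3.3333)·(1)) / 5 = -17/5 = -3.4
  S[B,B] = ((-1)·(-1) + (2)·(2) + (-1)·(-1) + (0)·(0) + (-1)·(-1) + (1)·(1)) / 5 = 8/5 = 1.6
  S = [[9.4667, -3.4],
 [-3.4, 1.6]].

Step 3 — invert S. det(S) = 9.4667·1.6 - (-3.4)² = 3.5867.
  S^{-1} = (1/det) · [[d, -b], [-b, a]] = [[0.4461, 0.948],
 [0.948, 2.6394]].

Step 4 — quadratic form (x̄ - mu_0)^T · S^{-1} · (x̄ - mu_0):
  S^{-1} · (x̄ - mu_0) = (-3.0855, -7.8067),
  (x̄ - mu_0)^T · [...] = (-2.6667)·(-3.0855) + (-2)·(-7.8067) = 23.8414.

Step 5 — scale by n: T² = 6 · 23.8414 = 143.0483.

T² ≈ 143.0483


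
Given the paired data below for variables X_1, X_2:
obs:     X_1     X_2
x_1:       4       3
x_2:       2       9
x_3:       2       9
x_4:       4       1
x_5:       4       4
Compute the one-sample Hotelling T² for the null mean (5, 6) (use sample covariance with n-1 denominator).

Step 1 — sample mean vector:
  mean(X_1) = (4 + 2 + 2 + 4 + 4) / 5 = 16/5 = 3.2
  mean(X_2) = (3 + 9 + 9 + 1 + 4) / 5 = 26/5 = 5.2
  x̄ = (3.2, 5.2),  deviation x̄ - mu_0 = (3.2, 5.2) - (5, 6) = (-1.8, -0.8).

Step 2 — sample covariance matrix, S[i,j] = (1/(n-1)) · Σ_k (x_{k,i} - mean_i) · (x_{k,j} - mean_j), divisor n-1 = 4:
  S[X_1,X_1] = ((0.8)·(0.8) + (-1.2)·(-1.2) + (-1.2)·(-1.2) + (0.8)·(0.8) + (0.8)·(0.8)) / 4 = 4.8/4 = 1.2
  S[X_1,X_2] = ((0.8)·(-2.2) + (-1.2)·(3.8) + (-1.2)·(3.8) + (0.8)·(-4.2) + (0.8)·(-1.2)) / 4 = -15.2/4 = -3.8
  S[X_2,X_2] = ((-2.2)·(-2.2) + (3.8)·(3.8) + (3.8)·(3.8) + (-4.2)·(-4.2) + (-1.2)·(-1.2)) / 4 = 52.8/4 = 13.2
  S = [[1.2, -3.8],
 [-3.8, 13.2]].

Step 3 — invert S. det(S) = 1.2·13.2 - (-3.8)² = 1.4.
  S^{-1} = (1/det) · [[d, -b], [-b, a]] = [[9.4286, 2.7143],
 [2.7143, 0.8571]].

Step 4 — quadratic form (x̄ - mu_0)^T · S^{-1} · (x̄ - mu_0):
  S^{-1} · (x̄ - mu_0) = (-19.1429, -5.5714),
  (x̄ - mu_0)^T · [...] = (-1.8)·(-19.1429) + (-0.8)·(-5.5714) = 38.9143.

Step 5 — scale by n: T² = 5 · 38.9143 = 194.5714.

T² ≈ 194.5714


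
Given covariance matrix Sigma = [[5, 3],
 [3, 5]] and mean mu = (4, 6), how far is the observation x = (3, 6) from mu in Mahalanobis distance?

Step 1 — centre the observation: (x - mu) = (-1, 0).

Step 2 — invert Sigma. det(Sigma) = 5·5 - (3)² = 16.
  Sigma^{-1} = (1/det) · [[d, -b], [-b, a]] = [[0.3125, -0.1875],
 [-0.1875, 0.3125]].

Step 3 — form the quadratic (x - mu)^T · Sigma^{-1} · (x - mu):
  Sigma^{-1} · (x - mu) = (-0.3125, 0.1875).
  (x - mu)^T · [Sigma^{-1} · (x - mu)] = (-1)·(-0.3125) + (0)·(0.1875) = 0.3125.

Step 4 — take square root: d = √(0.3125) ≈ 0.559.

d(x, mu) = √(0.3125) ≈ 0.559


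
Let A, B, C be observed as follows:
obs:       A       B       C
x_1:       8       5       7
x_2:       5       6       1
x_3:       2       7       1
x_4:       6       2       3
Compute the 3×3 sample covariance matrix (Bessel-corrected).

Step 1 — column means:
  mean(A) = (8 + 5 + 2 + 6) / 4 = 21/4 = 5.25
  mean(B) = (5 + 6 + 7 + 2) / 4 = 20/4 = 5
  mean(C) = (7 + 1 + 1 + 3) / 4 = 12/4 = 3

Step 2 — sample covariance S[i,j] = (1/(n-1)) · Σ_k (x_{k,i} - mean_i) · (x_{k,j} - mean_j), with n-1 = 3.
  S[A,A] = ((2.75)·(2.75) + (-0.25)·(-0.25) + (-3.25)·(-3.25) + (0.75)·(0.75)) / 3 = 18.75/3 = 6.25
  S[A,B] = ((2.75)·(0) + (-0.25)·(1) + (-3.25)·(2) + (0.75)·(-3)) / 3 = -9/3 = -3
  S[A,C] = ((2.75)·(4) + (-0.25)·(-2) + (-3.25)·(-2) + (0.75)·(0)) / 3 = 18/3 = 6
  S[B,B] = ((0)·(0) + (1)·(1) + (2)·(2) + (-3)·(-3)) / 3 = 14/3 = 4.6667
  S[B,C] = ((0)·(4) + (1)·(-2) + (2)·(-2) + (-3)·(0)) / 3 = -6/3 = -2
  S[C,C] = ((4)·(4) + (-2)·(-2) + (-2)·(-2) + (0)·(0)) / 3 = 24/3 = 8

S is symmetric (S[j,i] = S[i,j]). Assembling:

S = [[6.25, -3, 6],
 [-3, 4.6667, -2],
 [6, -2, 8]]


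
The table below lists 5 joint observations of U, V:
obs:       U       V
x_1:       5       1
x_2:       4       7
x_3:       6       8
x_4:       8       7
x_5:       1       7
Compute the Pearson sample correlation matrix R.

Step 1 — column means:
  mean(U) = (5 + 4 + 6 + 8 + 1) / 5 = 24/5 = 4.8
  mean(V) = (1 + 7 + 8 + 7 + 7) / 5 = 30/5 = 6

Step 2 — sample variances and covariances s[i,j] = (1/(n-1)) · Σ_k (x_{k,i} - mean_i) · (x_{k,j} - mean_j), with n-1 = 4:
  s[U,U] = ((0.2)·(0.2) + (-0.8)·(-0.8) + (1.2)·(1.2) + (3.2)·(3.2) + (-3.8)·(-3.8)) / 4 = 26.8/4 = 6.7
  s[U,V] = ((0.2)·(-5) + (-0.8)·(1) + (1.2)·(2) + (3.2)·(1) + (-3.8)·(1)) / 4 = 0/4 = 0
  s[V,V] = ((-5)·(-5) + (1)·(1) + (2)·(2) + (1)·(1) + (1)·(1)) / 4 = 32/4 = 8
  Sample standard deviations s_i = √(s[i,i]):
  s(U) = √(6.7) = 2.5884
  s(V) = √(8) = 2.8284

Step 3 — r_{ij} = s_{ij} / (s_i · s_j):
  r[U,U] = 1 (diagonal).
  r[U,V] = 0 / (2.5884 · 2.8284) = 0 / 7.3212 = 0
  r[V,V] = 1 (diagonal).

R is symmetric with unit diagonal. Assembling:

R = [[1, 0],
 [0, 1]]


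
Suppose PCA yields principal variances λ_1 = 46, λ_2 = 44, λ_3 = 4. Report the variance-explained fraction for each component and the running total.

Step 1 — total variance = trace(Sigma) = Σ λ_i = 46 + 44 + 4 = 94.

Step 2 — fraction explained by component i = λ_i / Σ λ:
  PC1: 46/94 = 0.4894
  PC2: 44/94 = 0.4681
  PC3: 4/94 = 0.0426

Step 3 — cumulative fraction after k components = (λ_1 + ... + λ_k) / Σ λ:
  k = 1: 46/94 = 0.4894
  k = 2: (46 + 44)/94 = 90/94 = 0.9574
  k = 3: (46 + 44 + 4)/94 = 94/94 = 1

Summary (fraction, with percent):

explained: PC1 0.4894 (48.94%), PC2 0.4681 (46.81%), PC3 0.0426 (4.26%);  cumulative: 0.4894, 0.9574, 1


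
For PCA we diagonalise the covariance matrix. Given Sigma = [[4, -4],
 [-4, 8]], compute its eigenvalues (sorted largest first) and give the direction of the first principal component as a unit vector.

Step 1 — characteristic polynomial of 2×2 Sigma:
  det(Sigma - λI) = λ² - trace · λ + det = 0.
  trace = 4 + 8 = 12, det = 4·8 - (-4)² = 16.
Step 2 — discriminant:
  Δ = trace² - 4·det = 144 - 64 = 80.
Step 3 — eigenvalues:
  λ = (trace ± √Δ)/2 = (12 ± 8.9443)/2,
  λ_1 = 10.4721,  λ_2 = 1.5279.

Step 4 — unit eigenvector for λ_1: solve (Sigma - λ_1 I)v = 0. First row:
  (4 - 10.4721)·v_x + (-4)·v_y = 0, i.e. (-6.4721)·v_x + (-4)·v_y = 0,
  so v ∝ (b, λ_1 - a) = (-4, 6.4721); multiply by -1 so the first entry is positive: u = (4, -6.4721).
  ||u|| = √((4)² + (-6.4721)²) = √(57.8885) ≈ 7.6085,
  v_1 = u/||u|| ≈ (0.5257, -0.8507) (||v_1|| = 1).

λ_1 = 10.4721,  λ_2 = 1.5279;  v_1 ≈ (0.5257, -0.8507)


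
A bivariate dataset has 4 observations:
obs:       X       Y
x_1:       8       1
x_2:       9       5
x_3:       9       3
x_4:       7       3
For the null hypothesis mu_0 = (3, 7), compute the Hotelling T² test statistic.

Step 1 — sample mean vector:
  mean(X) = (8 + 9 + 9 + 7) / 4 = 33/4 = 8.25
  mean(Y) = (1 + 5 + 3 + 3) / 4 = 12/4 = 3
  x̄ = (8.25, 3),  deviation x̄ - mu_0 = (8.25, 3) - (3, 7) = (5.25, -4).

Step 2 — sample covariance matrix, S[i,j] = (1/(n-1)) · Σ_k (x_{k,i} - mean_i) · (x_{k,j} - mean_j), divisor n-1 = 3:
  S[X,X] = ((-0.25)·(-0.25) + (0.75)·(0.75) + (0.75)·(0.75) + (-1.25)·(-1.25)) / 3 = 2.75/3 = 0.9167
  S[X,Y] = ((-0.25)·(-2) + (0.75)·(2) + (0.75)·(0) + (-1.25)·(0)) / 3 = 2/3 = 0.6667
  S[Y,Y] = ((-2)·(-2) + (2)·(2) + (0)·(0) + (0)·(0)) / 3 = 8/3 = 2.6667
  S = [[0.9167, 0.6667],
 [0.6667, 2.6667]].

Step 3 — invert S. det(S) = 0.9167·2.6667 - (0.6667)² = 2.
  S^{-1} = (1/det) · [[d, -b], [-b, a]] = [[1.3333, -0.3333],
 [-0.3333, 0.4583]].

Step 4 — quadratic form (x̄ - mu_0)^T · S^{-1} · (x̄ - mu_0):
  S^{-1} · (x̄ - mu_0) = (8.3333, -3.5833),
  (x̄ - mu_0)^T · [...] = (5.25)·(8.3333) + (-4)·(-3.5833) = 58.0833.

Step 5 — scale by n: T² = 4 · 58.0833 = 232.3333.

T² ≈ 232.3333


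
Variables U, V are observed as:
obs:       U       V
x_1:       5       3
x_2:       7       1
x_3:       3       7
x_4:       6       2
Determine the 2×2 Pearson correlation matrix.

Step 1 — column means:
  mean(U) = (5 + 7 + 3 + 6) / 4 = 21/4 = 5.25
  mean(V) = (3 + 1 + 7 + 2) / 4 = 13/4 = 3.25

Step 2 — sample variances and covariances s[i,j] = (1/(n-1)) · Σ_k (x_{k,i} - mean_i) · (x_{k,j} - mean_j), with n-1 = 3:
  s[U,U] = ((-0.25)·(-0.25) + (1.75)·(1.75) + (-2.25)·(-2.25) + (0.75)·(0.75)) / 3 = 8.75/3 = 2.9167
  s[U,V] = ((-0.25)·(-0.25) + (1.75)·(-2.25) + (-2.25)·(3.75) + (0.75)·(-1.25)) / 3 = -13.25/3 = -4.4167
  s[V,V] = ((-0.25)·(-0.25) + (-2.25)·(-2.25) + (3.75)·(3.75) + (-1.25)·(-1.25)) / 3 = 20.75/3 = 6.9167
  Sample standard deviations s_i = √(s[i,i]):
  s(U) = √(2.9167) = 1.7078
  s(V) = √(6.9167) = 2.63

Step 3 — r_{ij} = s_{ij} / (s_i · s_j):
  r[U,U] = 1 (diagonal).
  r[U,V] = -4.4167 / (1.7078 · 2.63) = -4.4167 / 4.4915 = -0.9833
  r[V,V] = 1 (diagonal).

R is symmetric with unit diagonal. Assembling:

R = [[1, -0.9833],
 [-0.9833, 1]]


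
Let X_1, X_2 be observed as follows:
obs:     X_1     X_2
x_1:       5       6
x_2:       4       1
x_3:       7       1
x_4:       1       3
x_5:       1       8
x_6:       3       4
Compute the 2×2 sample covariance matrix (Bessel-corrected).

Step 1 — column means:
  mean(X_1) = (5 + 4 + 7 + 1 + 1 + 3) / 6 = 21/6 = 3.5
  mean(X_2) = (6 + 1 + 1 + 3 + 8 + 4) / 6 = 23/6 = 3.8333

Step 2 — sample covariance S[i,j] = (1/(n-1)) · Σ_k (x_{k,i} - mean_i) · (x_{k,j} - mean_j), with n-1 = 5.
  S[X_1,X_1] = ((1.5)·(1.5) + (0.5)·(0.5) + (3.5)·(3.5) + (-2.5)·(-2.5) + (-2.5)·(-2.5) + (-0.5)·(-0.5)) / 5 = 27.5/5 = 5.5
  S[X_1,X_2] = ((1.5)·(2.1667) + (0.5)·(-2.8333) + (3.5)·(-2.8333) + (-2.5)·(-0.8333) + (-2.5)·(4.1667) + (-0.5)·(0.1667)) / 5 = -16.5/5 = -3.3
  S[X_2,X_2] = ((2.1667)·(2.1667) + (-2.8333)·(-2.8333) + (-2.8333)·(-2.8333) + (-0.8333)·(-0.8333) + (4.1667)·(4.1667) + (0.1667)·(0.1667)) / 5 = 38.8333/5 = 7.7667

S is symmetric (S[j,i] = S[i,j]). Assembling:

S = [[5.5, -3.3],
 [-3.3, 7.7667]]


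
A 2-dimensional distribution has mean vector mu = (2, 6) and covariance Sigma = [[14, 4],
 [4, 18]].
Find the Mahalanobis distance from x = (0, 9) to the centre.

Step 1 — centre the observation: (x - mu) = (-2, 3).

Step 2 — invert Sigma. det(Sigma) = 14·18 - (4)² = 236.
  Sigma^{-1} = (1/det) · [[d, -b], [-b, a]] = [[0.0763, -0.0169],
 [-0.0169, 0.0593]].

Step 3 — form the quadratic (x - mu)^T · Sigma^{-1} · (x - mu):
  Sigma^{-1} · (x - mu) = (-0.2034, 0.2119).
  (x - mu)^T · [Sigma^{-1} · (x - mu)] = (-2)·(-0.2034) + (3)·(0.2119) = 1.0424.

Step 4 — take square root: d = √(1.0424) ≈ 1.021.

d(x, mu) = √(1.0424) ≈ 1.021


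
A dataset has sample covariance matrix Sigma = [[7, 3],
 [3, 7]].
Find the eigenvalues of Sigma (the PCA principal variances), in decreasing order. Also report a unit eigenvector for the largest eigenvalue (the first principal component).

Step 1 — characteristic polynomial of 2×2 Sigma:
  det(Sigma - λI) = λ² - trace · λ + det = 0.
  trace = 7 + 7 = 14, det = 7·7 - (3)² = 40.
Step 2 — discriminant:
  Δ = trace² - 4·det = 196 - 160 = 36.
Step 3 — eigenvalues:
  λ = (trace ± √Δ)/2 = (14 ± 6)/2,
  λ_1 = 10,  λ_2 = 4.

Step 4 — unit eigenvector for λ_1: solve (Sigma - λ_1 I)v = 0. First row:
  (7 - 10)·v_x + (3)·v_y = 0, i.e. (-3)·v_x + (3)·v_y = 0,
  so v ∝ (b, λ_1 - a) = (3, 3) = u.
  ||u|| = √((3)² + (3)²) = √(18) ≈ 4.2426,
  v_1 = u/||u|| ≈ (0.7071, 0.7071) (||v_1|| = 1).

λ_1 = 10,  λ_2 = 4;  v_1 ≈ (0.7071, 0.7071)


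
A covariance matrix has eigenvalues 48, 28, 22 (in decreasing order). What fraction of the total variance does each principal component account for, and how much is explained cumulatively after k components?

Step 1 — total variance = trace(Sigma) = Σ λ_i = 48 + 28 + 22 = 98.

Step 2 — fraction explained by component i = λ_i / Σ λ:
  PC1: 48/98 = 0.4898
  PC2: 28/98 = 0.2857
  PC3: 22/98 = 0.2245

Step 3 — cumulative fraction after k components = (λ_1 + ... + λ_k) / Σ λ:
  k = 1: 48/98 = 0.4898
  k = 2: (48 + 28)/98 = 76/98 = 0.7755
  k = 3: (48 + 28 + 22)/98 = 98/98 = 1

Summary (fraction, with percent):

explained: PC1 0.4898 (48.98%), PC2 0.2857 (28.57%), PC3 0.2245 (22.45%);  cumulative: 0.4898, 0.7755, 1


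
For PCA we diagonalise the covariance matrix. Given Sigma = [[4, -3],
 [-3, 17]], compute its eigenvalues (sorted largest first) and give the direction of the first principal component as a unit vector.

Step 1 — characteristic polynomial of 2×2 Sigma:
  det(Sigma - λI) = λ² - trace · λ + det = 0.
  trace = 4 + 17 = 21, det = 4·17 - (-3)² = 59.
Step 2 — discriminant:
  Δ = trace² - 4·det = 441 - 236 = 205.
Step 3 — eigenvalues:
  λ = (trace ± √Δ)/2 = (21 ± 14.3178)/2,
  λ_1 = 17.6589,  λ_2 = 3.3411.

Step 4 — unit eigenvector for λ_1: solve (Sigma - λ_1 I)v = 0. First row:
  (4 - 17.6589)·v_x + (-3)·v_y = 0, i.e. (-13.6589)·v_x + (-3)·v_y = 0,
  so v ∝ (b, λ_1 - a) = (-3, 13.6589); multiply by -1 so the first entry is positive: u = (3, -13.6589).
  ||u|| = √((3)² + (-13.6589)²) = √(195.5658) ≈ 13.9845,
  v_1 = u/||u|| ≈ (0.2145, -0.9767) (||v_1|| = 1).

λ_1 = 17.6589,  λ_2 = 3.3411;  v_1 ≈ (0.2145, -0.9767)
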